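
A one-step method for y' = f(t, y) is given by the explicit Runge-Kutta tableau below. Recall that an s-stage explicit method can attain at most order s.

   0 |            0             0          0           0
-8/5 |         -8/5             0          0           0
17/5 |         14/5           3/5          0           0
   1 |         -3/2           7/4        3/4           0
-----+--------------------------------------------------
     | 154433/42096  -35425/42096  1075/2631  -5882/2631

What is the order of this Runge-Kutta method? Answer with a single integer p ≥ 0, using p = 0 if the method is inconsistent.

b = (154433/42096, -35425/42096, 1075/2631, -5882/2631)
c = (0, -8/5, 17/5, 1)
Ac = (0, 0, -24/25, -1/4)
Σ b_i: 154433/42096·1 + (-35425/42096)·1 + 1075/2631·1 + (-5882/2631)·1 = 1 ✓
b·c: (-35425/42096)·(-8/5) + 1075/2631·17/5 + (-5882/2631)·1 = 1/2 ✓
b·c²: (-35425/42096)·64/25 + 1075/2631·289/25 + (-5882/2631)·1 = 1/3 ✓
b·Ac: 1075/2631·(-24/25) + (-5882/2631)·(-1/4) = 1/6 ✓
b·c³: (-35425/42096)·(-512/125) + 1075/2631·4913/125 + (-5882/2631)·1 = 75731/4385 ≠ 1/4 ⇒ order 3.
b·(c∘Ac): 1075/2631·(-408/125) + (-5882/2631)·(-1/4) = -20383/26310 ≠ 1/8
b·Ac²: 1075/2631·192/125 + (-5882/2631)·263/20 = -756971/26310 ≠ 1/12
b·A²c: (-5882/2631)·(-18/25) = 35292/21925 ≠ 1/24

3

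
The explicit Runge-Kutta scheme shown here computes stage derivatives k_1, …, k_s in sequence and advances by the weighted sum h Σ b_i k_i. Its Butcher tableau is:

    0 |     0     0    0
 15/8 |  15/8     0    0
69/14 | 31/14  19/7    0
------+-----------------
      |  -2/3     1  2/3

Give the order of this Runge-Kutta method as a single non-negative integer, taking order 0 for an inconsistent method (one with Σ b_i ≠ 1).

1

b = (-2/3, 1, 2/3)
c = (0, 15/8, 69/14)
Ac = (0, 0, 285/56)
Σ b_i: (-2/3)·1 + 1·1 + 2/3·1 = 1 ✓
b·c: 1·15/8 + 2/3·69/14 = 289/56 ≠ 1/2 ⇒ order 1.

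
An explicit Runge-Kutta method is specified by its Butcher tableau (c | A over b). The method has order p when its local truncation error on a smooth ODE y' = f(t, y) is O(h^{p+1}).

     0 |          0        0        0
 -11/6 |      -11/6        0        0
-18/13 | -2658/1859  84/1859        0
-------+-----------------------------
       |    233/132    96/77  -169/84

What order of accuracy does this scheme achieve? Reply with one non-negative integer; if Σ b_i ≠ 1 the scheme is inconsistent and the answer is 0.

3

b = (233/132, 96/77, -169/84)
c = (0, -11/6, -18/13)
Ac = (0, 0, -14/169)
Σ b_i: 233/132·1 + 96/77·1 + (-169/84)·1 = 1 ✓
b·c: 96/77·(-11/6) + (-169/84)·(-18/13) = 1/2 ✓
b·c²: 96/77·121/36 + (-169/84)·324/169 = 1/3 ✓
b·Ac: (-169/84)·(-14/169) = 1/6 ✓; 3 stages ⇒ order 3.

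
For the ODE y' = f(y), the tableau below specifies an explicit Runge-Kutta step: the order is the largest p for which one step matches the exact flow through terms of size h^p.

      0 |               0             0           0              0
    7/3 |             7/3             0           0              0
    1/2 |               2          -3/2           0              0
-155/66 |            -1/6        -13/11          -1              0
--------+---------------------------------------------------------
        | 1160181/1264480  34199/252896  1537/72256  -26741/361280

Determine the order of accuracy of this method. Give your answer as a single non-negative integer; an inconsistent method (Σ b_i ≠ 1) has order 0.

b = (1160181/1264480, 34199/252896, 1537/72256, -26741/361280)
c = (0, 7/3, 1/2, -155/66)
Ac = (0, 0, -7/2, -215/66)
Σ b_i: 1160181/1264480·1 + 34199/252896·1 + 1537/72256·1 + (-26741/361280)·1 = 1 ✓
b·c: 34199/252896·7/3 + 1537/72256·1/2 + (-26741/361280)·(-155/66) = 1/2 ✓
b·c²: 34199/252896·49/9 + 1537/72256·1/4 + (-26741/361280)·24025/4356 = 1/3 ✓
b·Ac: 1537/72256·(-7/2) + (-26741/361280)·(-215/66) = 1/6 ✓
b·c³: 34199/252896·343/27 + 1537/72256·1/8 + (-26741/361280)·(-3723875/287496) = 38331995/14306688 ≠ 1/4 ⇒ order 3.
b·(c∘Ac): 1537/72256·(-7/4) + (-26741/361280)·33325/4356 = -392449/650304 ≠ 1/8
b·Ac²: 1537/72256·(-49/6) + (-26741/361280)·(-2647/396) = 4175467/13006080 ≠ 1/12
b·A²c: (-26741/361280)·7/2 = -187187/722560 ≠ 1/24

3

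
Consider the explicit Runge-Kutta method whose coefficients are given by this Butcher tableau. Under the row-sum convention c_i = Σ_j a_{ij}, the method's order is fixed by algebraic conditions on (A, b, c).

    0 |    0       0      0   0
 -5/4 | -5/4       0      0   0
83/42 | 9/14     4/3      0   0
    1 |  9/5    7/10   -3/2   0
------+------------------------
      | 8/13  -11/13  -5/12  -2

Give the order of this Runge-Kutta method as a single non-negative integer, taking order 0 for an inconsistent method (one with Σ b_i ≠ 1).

0

b = (8/13, -11/13, -5/12, -2)
c = (0, -5/4, 83/42, 1)
Ac = (0, 0, -5/3, -215/56)
Σ b_i: 8/13·1 + (-11/13)·1 + (-5/12)·1 + (-2)·1 = -413/156 ≠ 1 ⇒ order 0.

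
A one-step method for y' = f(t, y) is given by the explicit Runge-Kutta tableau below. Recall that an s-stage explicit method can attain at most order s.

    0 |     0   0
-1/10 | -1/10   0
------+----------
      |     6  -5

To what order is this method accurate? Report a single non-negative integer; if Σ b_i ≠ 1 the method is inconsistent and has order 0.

2

b = (6, -5)
c = (0, -1/10)
Σ b_i: 6·1 + (-5)·1 = 1 ✓
b·c: (-5)·(-1/10) = 1/2 ✓; 2 stages ⇒ order 2.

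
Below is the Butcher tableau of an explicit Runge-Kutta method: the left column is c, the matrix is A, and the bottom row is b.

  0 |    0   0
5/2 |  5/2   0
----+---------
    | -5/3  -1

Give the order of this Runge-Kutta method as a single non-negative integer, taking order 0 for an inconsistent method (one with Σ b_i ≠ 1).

b = (-5/3, -1)
c = (0, 5/2)
Σ b_i: (-5/3)·1 + (-1)·1 = -8/3 ≠ 1 ⇒ order 0.

0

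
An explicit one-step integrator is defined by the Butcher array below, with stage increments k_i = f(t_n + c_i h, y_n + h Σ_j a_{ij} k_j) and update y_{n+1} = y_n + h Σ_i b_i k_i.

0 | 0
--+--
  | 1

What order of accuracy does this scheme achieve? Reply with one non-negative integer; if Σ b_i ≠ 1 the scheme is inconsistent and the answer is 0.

1

b = (1)
c = (0)
Σ b_i: 1·1 = 1 ✓; 1 stage ⇒ order 1.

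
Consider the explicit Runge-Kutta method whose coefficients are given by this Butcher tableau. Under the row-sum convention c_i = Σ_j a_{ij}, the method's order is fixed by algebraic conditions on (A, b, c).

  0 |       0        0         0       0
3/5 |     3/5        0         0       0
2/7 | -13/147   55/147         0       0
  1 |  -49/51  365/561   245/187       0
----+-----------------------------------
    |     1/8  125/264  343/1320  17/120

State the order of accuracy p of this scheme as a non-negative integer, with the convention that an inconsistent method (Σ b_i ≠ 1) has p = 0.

b = (1/8, 125/264, 343/1320, 17/120)
c = (0, 3/5, 2/7, 1)
Ac = (0, 0, 11/49, 13/17)
Σ b_i: 1/8·1 + 125/264·1 + 343/1320·1 + 17/120·1 = 1 ✓
b·c: 125/264·3/5 + 343/1320·2/7 + 17/120·1 = 1/2 ✓
b·c²: 125/264·9/25 + 343/1320·4/49 + 17/120·1 = 1/3 ✓
b·Ac: 343/1320·11/49 + 17/120·13/17 = 1/6 ✓
b·c³: 125/264·27/125 + 343/1320·8/343 + 17/120·1 = 1/4 ✓
b·(c∘Ac): 343/1320·22/343 + 17/120·13/17 = 1/8 ✓
b·Ac²: 343/1320·33/245 + 17/120·29/85 = 1/12 ✓
b·A²c: 17/120·5/17 = 1/24 ✓; 4 stages ⇒ order 4.

4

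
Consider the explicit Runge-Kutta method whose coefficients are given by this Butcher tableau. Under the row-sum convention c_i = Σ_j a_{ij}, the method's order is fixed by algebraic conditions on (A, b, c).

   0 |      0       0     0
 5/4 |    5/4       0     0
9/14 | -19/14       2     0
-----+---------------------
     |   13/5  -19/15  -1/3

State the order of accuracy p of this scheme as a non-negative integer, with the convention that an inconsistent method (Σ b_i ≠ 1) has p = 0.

1

b = (13/5, -19/15, -1/3)
c = (0, 5/4, 9/14)
Ac = (0, 0, 5/2)
Σ b_i: 13/5·1 + (-19/15)·1 + (-1/3)·1 = 1 ✓
b·c: (-19/15)·5/4 + (-1/3)·9/14 = -151/84 ≠ 1/2 ⇒ order 1.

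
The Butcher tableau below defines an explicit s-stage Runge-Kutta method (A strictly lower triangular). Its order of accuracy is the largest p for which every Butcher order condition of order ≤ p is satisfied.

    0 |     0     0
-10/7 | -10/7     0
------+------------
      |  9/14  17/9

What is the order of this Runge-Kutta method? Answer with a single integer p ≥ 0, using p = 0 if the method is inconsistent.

b = (9/14, 17/9)
c = (0, -10/7)
Σ b_i: 9/14·1 + 17/9·1 = 319/126 ≠ 1 ⇒ order 0.

0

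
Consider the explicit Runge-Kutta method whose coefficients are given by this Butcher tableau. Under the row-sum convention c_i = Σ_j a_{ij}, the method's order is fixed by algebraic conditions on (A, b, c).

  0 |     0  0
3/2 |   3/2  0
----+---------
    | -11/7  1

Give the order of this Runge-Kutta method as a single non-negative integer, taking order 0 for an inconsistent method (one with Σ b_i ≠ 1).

b = (-11/7, 1)
c = (0, 3/2)
Σ b_i: (-11/7)·1 + 1·1 = -4/7 ≠ 1 ⇒ order 0.

0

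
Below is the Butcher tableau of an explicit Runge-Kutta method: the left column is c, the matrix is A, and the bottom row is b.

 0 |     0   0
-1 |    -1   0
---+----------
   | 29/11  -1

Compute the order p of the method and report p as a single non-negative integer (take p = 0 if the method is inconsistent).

b = (29/11, -1)
c = (0, -1)
Σ b_i: 29/11·1 + (-1)·1 = 18/11 ≠ 1 ⇒ order 0.

0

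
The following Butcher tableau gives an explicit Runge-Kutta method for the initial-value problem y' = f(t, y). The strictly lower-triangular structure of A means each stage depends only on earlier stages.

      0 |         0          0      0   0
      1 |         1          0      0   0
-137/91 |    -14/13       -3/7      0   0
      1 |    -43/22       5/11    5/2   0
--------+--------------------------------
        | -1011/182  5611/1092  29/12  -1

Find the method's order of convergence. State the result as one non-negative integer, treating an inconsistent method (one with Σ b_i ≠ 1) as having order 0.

2

b = (-1011/182, 5611/1092, 29/12, -1)
c = (0, 1, -137/91, 1)
Ac = (0, 0, -3/7, -6625/2002)
Σ b_i: (-1011/182)·1 + 5611/1092·1 + 29/12·1 + (-1)·1 = 1 ✓
b·c: 5611/1092·1 + 29/12·(-137/91) + (-1)·1 = 1/2 ✓
b·c²: 5611/1092·1 + 29/12·18769/8281 + (-1)·1 = 159255/16562 ≠ 1/3 ⇒ order 2.
b·Ac: 29/12·(-3/7) + (-1)·(-6625/2002) = 9103/4004 ≠ 1/6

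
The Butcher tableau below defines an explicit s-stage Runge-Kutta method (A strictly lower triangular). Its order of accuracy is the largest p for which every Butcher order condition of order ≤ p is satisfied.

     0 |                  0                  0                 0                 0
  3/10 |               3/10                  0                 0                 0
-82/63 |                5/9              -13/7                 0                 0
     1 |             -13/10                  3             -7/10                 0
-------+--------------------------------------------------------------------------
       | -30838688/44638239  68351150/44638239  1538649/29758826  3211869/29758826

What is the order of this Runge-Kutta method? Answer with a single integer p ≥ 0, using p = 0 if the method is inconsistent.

b = (-30838688/44638239, 68351150/44638239, 1538649/29758826, 3211869/29758826)
c = (0, 3/10, -82/63, 1)
Ac = (0, 0, -39/70, 163/90)
Σ b_i: (-30838688/44638239)·1 + 68351150/44638239·1 + 1538649/29758826·1 + 3211869/29758826·1 = 1 ✓
b·c: 68351150/44638239·3/10 + 1538649/29758826·(-82/63) + 3211869/29758826·1 = 1/2 ✓
b·c²: 68351150/44638239·9/100 + 1538649/29758826·6724/3969 + 3211869/29758826·1 = 1/3 ✓
b·Ac: 1538649/29758826·(-39/70) + 3211869/29758826·163/90 = 1/6 ✓
b·c³: 68351150/44638239·27/1000 + 1538649/29758826·(-551368/250047) + 3211869/29758826·1 = 1983328693/56244181140 ≠ 1/4 ⇒ order 3.
b·(c∘Ac): 1538649/29758826·533/735 + 3211869/29758826·163/90 = 41597003/178552956 ≠ 1/8
b·Ac²: 1538649/29758826·(-117/700) + 3211869/29758826·(-51931/56700) = -15114778801/140610452850 ≠ 1/12
b·A²c: 3211869/29758826·39/100 = 125262891/2975882600 ≠ 1/24

3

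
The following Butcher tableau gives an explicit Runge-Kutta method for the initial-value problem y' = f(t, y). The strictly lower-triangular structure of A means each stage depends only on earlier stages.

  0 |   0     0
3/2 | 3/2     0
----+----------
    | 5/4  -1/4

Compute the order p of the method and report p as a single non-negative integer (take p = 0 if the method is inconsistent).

b = (5/4, -1/4)
c = (0, 3/2)
Σ b_i: 5/4·1 + (-1/4)·1 = 1 ✓
b·c: (-1/4)·3/2 = -3/8 ≠ 1/2 ⇒ order 1.

1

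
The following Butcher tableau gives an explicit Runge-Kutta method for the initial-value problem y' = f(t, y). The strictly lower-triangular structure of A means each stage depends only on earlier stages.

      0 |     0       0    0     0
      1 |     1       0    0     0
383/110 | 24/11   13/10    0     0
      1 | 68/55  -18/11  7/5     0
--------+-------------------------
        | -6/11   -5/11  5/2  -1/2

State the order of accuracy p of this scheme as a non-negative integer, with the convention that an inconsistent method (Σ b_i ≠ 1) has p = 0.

1

b = (-6/11, -5/11, 5/2, -1/2)
c = (0, 1, 383/110, 1)
Ac = (0, 0, 13/10, 1781/550)
Σ b_i: (-6/11)·1 + (-5/11)·1 + 5/2·1 + (-1/2)·1 = 1 ✓
b·c: (-5/11)·1 + 5/2·383/110 + (-1/2)·1 = 31/4 ≠ 1/2 ⇒ order 1.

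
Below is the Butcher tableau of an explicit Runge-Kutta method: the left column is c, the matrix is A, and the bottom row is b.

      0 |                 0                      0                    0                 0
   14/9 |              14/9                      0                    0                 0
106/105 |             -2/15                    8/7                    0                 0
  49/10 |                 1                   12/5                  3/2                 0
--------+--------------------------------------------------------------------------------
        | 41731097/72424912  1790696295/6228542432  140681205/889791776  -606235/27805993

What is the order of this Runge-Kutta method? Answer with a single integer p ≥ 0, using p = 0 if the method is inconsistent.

3

b = (41731097/72424912, 1790696295/6228542432, 140681205/889791776, -606235/27805993)
c = (0, 14/9, 106/105, 49/10)
Ac = (0, 0, 16/9, 551/105)
Σ b_i: 41731097/72424912·1 + 1790696295/6228542432·1 + 140681205/889791776·1 + (-606235/27805993)·1 = 1 ✓
b·c: 1790696295/6228542432·14/9 + 140681205/889791776·106/105 + (-606235/27805993)·49/10 = 1/2 ✓
b·c²: 1790696295/6228542432·196/81 + 140681205/889791776·11236/11025 + (-606235/27805993)·2401/100 = 1/3 ✓
b·Ac: 140681205/889791776·16/9 + (-606235/27805993)·551/105 = 1/6 ✓
b·c³: 1790696295/6228542432·2744/729 + 140681205/889791776·1191016/1157625 + (-606235/27805993)·117649/1000 = -32270009417/24443407800 ≠ 1/4 ⇒ order 3.
b·(c∘Ac): 140681205/889791776·1696/945 + (-606235/27805993)·3857/150 = -5370883/19399530 ≠ 1/8
b·Ac²: 140681205/889791776·224/81 + (-606235/27805993)·242642/33075 = 169445651/611085195 ≠ 1/12
b·A²c: (-606235/27805993)·8/3 = -4849880/83417979 ≠ 1/24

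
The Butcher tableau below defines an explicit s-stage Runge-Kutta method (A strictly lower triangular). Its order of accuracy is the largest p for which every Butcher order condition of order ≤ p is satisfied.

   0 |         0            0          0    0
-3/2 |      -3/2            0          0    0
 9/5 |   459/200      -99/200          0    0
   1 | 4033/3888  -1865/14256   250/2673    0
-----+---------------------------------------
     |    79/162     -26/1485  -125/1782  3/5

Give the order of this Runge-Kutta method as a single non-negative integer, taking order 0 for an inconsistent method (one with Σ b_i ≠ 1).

4

b = (79/162, -26/1485, -125/1782, 3/5)
c = (0, -3/2, 9/5, 1)
Ac = (0, 0, 297/400, 35/96)
Σ b_i: 79/162·1 + (-26/1485)·1 + (-125/1782)·1 + 3/5·1 = 1 ✓
b·c: (-26/1485)·(-3/2) + (-125/1782)·9/5 + 3/5·1 = 1/2 ✓
b·c²: (-26/1485)·9/4 + (-125/1782)·81/25 + 3/5·1 = 1/3 ✓
b·Ac: (-125/1782)·297/400 + 3/5·35/96 = 1/6 ✓
b·c³: (-26/1485)·(-27/8) + (-125/1782)·729/125 + 3/5·1 = 1/4 ✓
b·(c∘Ac): (-125/1782)·2673/2000 + 3/5·35/96 = 1/8 ✓
b·Ac²: (-125/1782)·(-891/800) + 3/5·5/576 = 1/12 ✓
b·A²c: 3/5·5/72 = 1/24 ✓; 4 stages ⇒ order 4.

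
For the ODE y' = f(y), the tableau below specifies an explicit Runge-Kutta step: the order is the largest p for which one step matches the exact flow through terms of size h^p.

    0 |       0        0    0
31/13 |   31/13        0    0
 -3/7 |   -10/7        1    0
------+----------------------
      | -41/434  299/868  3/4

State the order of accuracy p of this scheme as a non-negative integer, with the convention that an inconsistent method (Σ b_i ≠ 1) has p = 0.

b = (-41/434, 299/868, 3/4)
c = (0, 31/13, -3/7)
Ac = (0, 0, 31/13)
Σ b_i: (-41/434)·1 + 299/868·1 + 3/4·1 = 1 ✓
b·c: 299/868·31/13 + 3/4·(-3/7) = 1/2 ✓
b·c²: 299/868·961/169 + 3/4·9/49 = 2671/1274 ≠ 1/3 ⇒ order 2.
b·Ac: 3/4·31/13 = 93/52 ≠ 1/6

2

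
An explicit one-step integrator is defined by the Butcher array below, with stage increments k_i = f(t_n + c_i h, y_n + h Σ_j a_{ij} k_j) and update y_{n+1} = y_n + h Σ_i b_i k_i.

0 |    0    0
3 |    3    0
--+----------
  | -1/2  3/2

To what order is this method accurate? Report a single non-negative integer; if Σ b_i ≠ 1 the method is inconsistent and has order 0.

b = (-1/2, 3/2)
c = (0, 3)
Σ b_i: (-1/2)·1 + 3/2·1 = 1 ✓
b·c: 3/2·3 = 9/2 ≠ 1/2 ⇒ order 1.

1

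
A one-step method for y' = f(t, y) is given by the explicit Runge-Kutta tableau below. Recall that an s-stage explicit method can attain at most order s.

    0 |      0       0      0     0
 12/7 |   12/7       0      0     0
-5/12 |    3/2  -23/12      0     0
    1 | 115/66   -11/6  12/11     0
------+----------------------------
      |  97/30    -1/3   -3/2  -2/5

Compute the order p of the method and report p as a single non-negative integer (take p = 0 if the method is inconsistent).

b = (97/30, -1/3, -3/2, -2/5)
c = (0, 12/7, -5/12, 1)
Ac = (0, 0, -23/7, -277/77)
Σ b_i: 97/30·1 + (-1/3)·1 + (-3/2)·1 + (-2/5)·1 = 1 ✓
b·c: (-1/3)·12/7 + (-3/2)·(-5/12) + (-2/5)·1 = -97/280 ≠ 1/2 ⇒ order 1.

1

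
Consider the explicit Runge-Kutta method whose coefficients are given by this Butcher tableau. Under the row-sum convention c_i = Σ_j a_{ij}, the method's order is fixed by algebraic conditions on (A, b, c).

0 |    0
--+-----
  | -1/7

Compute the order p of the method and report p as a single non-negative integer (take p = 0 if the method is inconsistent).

b = (-1/7)
c = (0)
Σ b_i: (-1/7)·1 = -1/7 ≠ 1 ⇒ order 0.

0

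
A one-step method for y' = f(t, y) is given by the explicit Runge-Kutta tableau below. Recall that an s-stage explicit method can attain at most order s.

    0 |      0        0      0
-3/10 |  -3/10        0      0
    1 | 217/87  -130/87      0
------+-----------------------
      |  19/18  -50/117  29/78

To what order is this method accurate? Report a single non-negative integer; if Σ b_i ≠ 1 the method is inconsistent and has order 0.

3

b = (19/18, -50/117, 29/78)
c = (0, -3/10, 1)
Ac = (0, 0, 13/29)
Σ b_i: 19/18·1 + (-50/117)·1 + 29/78·1 = 1 ✓
b·c: (-50/117)·(-3/10) + 29/78·1 = 1/2 ✓
b·c²: (-50/117)·9/100 + 29/78·1 = 1/3 ✓
b·Ac: 29/78·13/29 = 1/6 ✓; 3 stages ⇒ order 3.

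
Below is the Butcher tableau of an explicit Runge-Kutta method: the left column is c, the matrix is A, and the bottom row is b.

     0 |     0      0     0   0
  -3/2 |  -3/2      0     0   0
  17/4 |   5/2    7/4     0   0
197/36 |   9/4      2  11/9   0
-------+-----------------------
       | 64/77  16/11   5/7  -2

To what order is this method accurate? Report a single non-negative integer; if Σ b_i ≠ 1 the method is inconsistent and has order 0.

b = (64/77, 16/11, 5/7, -2)
c = (0, -3/2, 17/4, 197/36)
Ac = (0, 0, -21/8, 79/36)
Σ b_i: 64/77·1 + 16/11·1 + 5/7·1 + (-2)·1 = 1 ✓
b·c: 16/11·(-3/2) + 5/7·17/4 + (-2)·197/36 = -27971/2772 ≠ 1/2 ⇒ order 1.

1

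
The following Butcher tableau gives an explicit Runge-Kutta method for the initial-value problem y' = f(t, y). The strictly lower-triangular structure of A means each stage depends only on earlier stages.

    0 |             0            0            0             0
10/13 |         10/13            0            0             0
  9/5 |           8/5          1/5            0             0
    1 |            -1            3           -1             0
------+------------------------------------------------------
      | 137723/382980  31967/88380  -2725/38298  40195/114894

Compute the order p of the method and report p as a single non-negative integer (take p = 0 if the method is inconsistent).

b = (137723/382980, 31967/88380, -2725/38298, 40195/114894)
c = (0, 10/13, 9/5, 1)
Ac = (0, 0, 2/13, 33/65)
Σ b_i: 137723/382980·1 + 31967/88380·1 + (-2725/38298)·1 + 40195/114894·1 = 1 ✓
b·c: 31967/88380·10/13 + (-2725/38298)·9/5 + 40195/114894·1 = 1/2 ✓
b·c²: 31967/88380·100/169 + (-2725/38298)·81/25 + 40195/114894·1 = 1/3 ✓
b·Ac: (-2725/38298)·2/13 + 40195/114894·33/65 = 1/6 ✓
b·c³: 31967/88380·1000/2197 + (-2725/38298)·729/125 + 40195/114894·1 = 123866/1244685 ≠ 1/4 ⇒ order 3.
b·(c∘Ac): (-2725/38298)·18/65 + 40195/114894·33/65 = 78619/497874 ≠ 1/8
b·Ac²: (-2725/38298)·20/169 + 40195/114894·(-6189/4225) = -1296689/2489370 ≠ 1/12
b·A²c: 40195/114894·(-2/13) = -40195/746811 ≠ 1/24

3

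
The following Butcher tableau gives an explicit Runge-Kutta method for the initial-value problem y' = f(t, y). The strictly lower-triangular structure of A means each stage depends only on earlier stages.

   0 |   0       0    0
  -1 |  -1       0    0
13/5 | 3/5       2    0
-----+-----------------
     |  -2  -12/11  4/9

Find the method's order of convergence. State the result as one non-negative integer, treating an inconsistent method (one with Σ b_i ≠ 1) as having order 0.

0

b = (-2, -12/11, 4/9)
c = (0, -1, 13/5)
Ac = (0, 0, -2)
Σ b_i: (-2)·1 + (-12/11)·1 + 4/9·1 = -262/99 ≠ 1 ⇒ order 0.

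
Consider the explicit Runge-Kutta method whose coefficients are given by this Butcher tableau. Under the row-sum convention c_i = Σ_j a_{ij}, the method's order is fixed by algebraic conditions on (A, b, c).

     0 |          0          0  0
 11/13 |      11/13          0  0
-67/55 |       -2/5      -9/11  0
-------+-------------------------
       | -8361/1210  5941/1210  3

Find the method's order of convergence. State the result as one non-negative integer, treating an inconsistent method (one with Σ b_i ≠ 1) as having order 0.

2

b = (-8361/1210, 5941/1210, 3)
c = (0, 11/13, -67/55)
Ac = (0, 0, -9/13)
Σ b_i: (-8361/1210)·1 + 5941/1210·1 + 3·1 = 1 ✓
b·c: 5941/1210·11/13 + 3·(-67/55) = 1/2 ✓
b·c²: 5941/1210·121/169 + 3·4489/3025 = 626627/78650 ≠ 1/3 ⇒ order 2.
b·Ac: 3·(-9/13) = -27/13 ≠ 1/6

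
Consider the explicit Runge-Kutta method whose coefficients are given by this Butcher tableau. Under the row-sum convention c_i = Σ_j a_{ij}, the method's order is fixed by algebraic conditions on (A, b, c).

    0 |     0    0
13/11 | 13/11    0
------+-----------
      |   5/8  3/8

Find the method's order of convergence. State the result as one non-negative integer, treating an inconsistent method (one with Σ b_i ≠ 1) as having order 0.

1

b = (5/8, 3/8)
c = (0, 13/11)
Σ b_i: 5/8·1 + 3/8·1 = 1 ✓
b·c: 3/8·13/11 = 39/88 ≠ 1/2 ⇒ order 1.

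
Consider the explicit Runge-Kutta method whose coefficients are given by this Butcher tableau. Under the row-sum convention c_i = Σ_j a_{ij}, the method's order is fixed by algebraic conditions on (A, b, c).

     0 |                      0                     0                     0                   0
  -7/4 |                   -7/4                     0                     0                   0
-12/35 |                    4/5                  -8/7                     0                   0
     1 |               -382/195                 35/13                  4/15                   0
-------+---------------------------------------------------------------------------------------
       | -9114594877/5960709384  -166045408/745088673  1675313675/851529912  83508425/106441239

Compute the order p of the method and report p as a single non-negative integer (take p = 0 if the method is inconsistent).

b = (-9114594877/5960709384, -166045408/745088673, 1675313675/851529912, 83508425/106441239)
c = (0, -7/4, -12/35, 1)
Ac = (0, 0, 2, -43707/9100)
Σ b_i: (-9114594877/5960709384)·1 + (-166045408/745088673)·1 + 1675313675/851529912·1 + 83508425/106441239·1 = 1 ✓
b·c: (-166045408/745088673)·(-7/4) + 1675313675/851529912·(-12/35) + 83508425/106441239·1 = 1/2 ✓
b·c²: (-166045408/745088673)·49/16 + 1675313675/851529912·144/1225 + 83508425/106441239·1 = 1/3 ✓
b·Ac: 1675313675/851529912·2 + 83508425/106441239·(-43707/9100) = 1/6 ✓
b·c³: (-166045408/745088673)·(-343/64) + 1675313675/851529912·(-1728/42875) + 83508425/106441239·1 = 4717927113/2483628910 ≠ 1/4 ⇒ order 3.
b·(c∘Ac): 1675313675/851529912·(-24/35) + 83508425/106441239·(-43707/9100) = -726248703/141921652 ≠ 1/8
b·Ac²: 1675313675/851529912·(-7/2) + 83508425/106441239·10544311/1274000 = -11700913249/29803546920 ≠ 1/12
b·A²c: 83508425/106441239·8/15 = 133613480/319323717 ≠ 1/24

3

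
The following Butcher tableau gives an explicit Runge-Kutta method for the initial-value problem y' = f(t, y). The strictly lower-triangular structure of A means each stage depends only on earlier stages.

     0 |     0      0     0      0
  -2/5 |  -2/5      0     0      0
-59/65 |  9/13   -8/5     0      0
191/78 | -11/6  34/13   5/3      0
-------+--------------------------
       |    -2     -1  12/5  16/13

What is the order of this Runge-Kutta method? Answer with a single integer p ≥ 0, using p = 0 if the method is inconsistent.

b = (-2, -1, 12/5, 16/13)
c = (0, -2/5, -59/65, 191/78)
Ac = (0, 0, 16/25, -499/195)
Σ b_i: (-2)·1 + (-1)·1 + 12/5·1 + 16/13·1 = 41/65 ≠ 1 ⇒ order 0.

0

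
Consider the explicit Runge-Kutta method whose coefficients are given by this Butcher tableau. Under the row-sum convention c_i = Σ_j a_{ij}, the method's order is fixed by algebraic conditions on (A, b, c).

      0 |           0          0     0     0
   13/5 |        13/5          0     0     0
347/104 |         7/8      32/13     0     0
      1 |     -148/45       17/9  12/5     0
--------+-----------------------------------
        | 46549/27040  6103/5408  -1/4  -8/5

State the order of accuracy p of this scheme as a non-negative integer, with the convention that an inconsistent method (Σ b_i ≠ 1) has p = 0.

2

b = (46549/27040, 6103/5408, -1/4, -8/5)
c = (0, 13/5, 347/104, 1)
Ac = (0, 0, 32/5, 3023/234)
Σ b_i: 46549/27040·1 + 6103/5408·1 + (-1/4)·1 + (-8/5)·1 = 1 ✓
b·c: 6103/5408·13/5 + (-1/4)·347/104 + (-8/5)·1 = 1/2 ✓
b·c²: 6103/5408·169/25 + (-1/4)·120409/10816 + (-8/5)·1 = 3510471/1081600 ≠ 1/3 ⇒ order 2.
b·Ac: (-1/4)·32/5 + (-8/5)·3023/234 = -13028/585 ≠ 1/6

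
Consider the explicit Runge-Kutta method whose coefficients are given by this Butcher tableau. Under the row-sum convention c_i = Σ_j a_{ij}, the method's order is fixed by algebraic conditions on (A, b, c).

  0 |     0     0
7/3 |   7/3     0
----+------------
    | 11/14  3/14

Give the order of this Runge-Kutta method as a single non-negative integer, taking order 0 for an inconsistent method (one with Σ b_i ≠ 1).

b = (11/14, 3/14)
c = (0, 7/3)
Σ b_i: 11/14·1 + 3/14·1 = 1 ✓
b·c: 3/14·7/3 = 1/2 ✓; 2 stages ⇒ order 2.

2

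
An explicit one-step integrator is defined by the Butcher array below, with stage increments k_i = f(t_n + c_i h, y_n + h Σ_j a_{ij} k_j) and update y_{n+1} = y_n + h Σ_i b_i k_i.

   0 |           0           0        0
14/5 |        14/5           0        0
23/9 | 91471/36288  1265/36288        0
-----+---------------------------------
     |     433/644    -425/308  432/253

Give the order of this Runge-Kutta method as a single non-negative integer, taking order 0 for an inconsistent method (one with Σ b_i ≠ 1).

b = (433/644, -425/308, 432/253)
c = (0, 14/5, 23/9)
Ac = (0, 0, 253/2592)
Σ b_i: 433/644·1 + (-425/308)·1 + 432/253·1 = 1 ✓
b·c: (-425/308)·14/5 + 432/253·23/9 = 1/2 ✓
b·c²: (-425/308)·196/25 + 432/253·529/81 = 1/3 ✓
b·Ac: 432/253·253/2592 = 1/6 ✓; 3 stages ⇒ order 3.

3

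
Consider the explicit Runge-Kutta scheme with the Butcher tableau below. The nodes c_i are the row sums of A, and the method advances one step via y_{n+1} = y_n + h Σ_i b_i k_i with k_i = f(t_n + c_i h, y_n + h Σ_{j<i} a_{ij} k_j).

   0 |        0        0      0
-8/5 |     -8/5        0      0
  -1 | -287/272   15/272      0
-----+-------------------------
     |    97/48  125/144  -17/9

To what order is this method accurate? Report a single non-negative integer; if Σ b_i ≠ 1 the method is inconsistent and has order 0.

3

b = (97/48, 125/144, -17/9)
c = (0, -8/5, -1)
Ac = (0, 0, -3/34)
Σ b_i: 97/48·1 + 125/144·1 + (-17/9)·1 = 1 ✓
b·c: 125/144·(-8/5) + (-17/9)·(-1) = 1/2 ✓
b·c²: 125/144·64/25 + (-17/9)·1 = 1/3 ✓
b·Ac: (-17/9)·(-3/34) = 1/6 ✓; 3 stages ⇒ order 3.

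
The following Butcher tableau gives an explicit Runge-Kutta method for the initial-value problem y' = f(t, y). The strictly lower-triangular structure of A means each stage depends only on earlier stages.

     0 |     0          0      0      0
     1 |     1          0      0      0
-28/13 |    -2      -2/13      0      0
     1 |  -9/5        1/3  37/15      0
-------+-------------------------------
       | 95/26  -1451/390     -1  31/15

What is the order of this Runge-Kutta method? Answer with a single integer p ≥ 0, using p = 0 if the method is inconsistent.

2

b = (95/26, -1451/390, -1, 31/15)
c = (0, 1, -28/13, 1)
Ac = (0, 0, -2/13, -971/195)
Σ b_i: 95/26·1 + (-1451/390)·1 + (-1)·1 + 31/15·1 = 1 ✓
b·c: (-1451/390)·1 + (-1)·(-28/13) + 31/15·1 = 1/2 ✓
b·c²: (-1451/390)·1 + (-1)·784/169 + 31/15·1 = -2127/338 ≠ 1/3 ⇒ order 2.
b·Ac: (-1)·(-2/13) + 31/15·(-971/195) = -29651/2925 ≠ 1/6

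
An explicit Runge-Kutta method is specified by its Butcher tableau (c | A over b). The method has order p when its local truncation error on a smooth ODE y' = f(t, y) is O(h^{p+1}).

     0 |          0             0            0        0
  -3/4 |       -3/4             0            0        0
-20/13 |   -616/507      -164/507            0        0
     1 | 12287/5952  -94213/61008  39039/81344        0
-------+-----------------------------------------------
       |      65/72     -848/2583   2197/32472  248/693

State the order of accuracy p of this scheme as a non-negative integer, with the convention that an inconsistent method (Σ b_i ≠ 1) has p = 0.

b = (65/72, -848/2583, 2197/32472, 248/693)
c = (0, -3/4, -20/13, 1)
Ac = (0, 0, 41/169, 833/1984)
Σ b_i: 65/72·1 + (-848/2583)·1 + 2197/32472·1 + 248/693·1 = 1 ✓
b·c: (-848/2583)·(-3/4) + 2197/32472·(-20/13) + 248/693·1 = 1/2 ✓
b·c²: (-848/2583)·9/16 + 2197/32472·400/169 + 248/693·1 = 1/3 ✓
b·Ac: 2197/32472·41/169 + 248/693·833/1984 = 1/6 ✓
b·c³: (-848/2583)·(-27/64) + 2197/32472·(-8000/2197) + 248/693·1 = 1/4 ✓
b·(c∘Ac): 2197/32472·(-820/2197) + 248/693·833/1984 = 1/8 ✓
b·Ac²: 2197/32472·(-123/676) + 248/693·2121/7936 = 1/12 ✓
b·A²c: 248/693·231/1984 = 1/24 ✓; 4 stages ⇒ order 4.

4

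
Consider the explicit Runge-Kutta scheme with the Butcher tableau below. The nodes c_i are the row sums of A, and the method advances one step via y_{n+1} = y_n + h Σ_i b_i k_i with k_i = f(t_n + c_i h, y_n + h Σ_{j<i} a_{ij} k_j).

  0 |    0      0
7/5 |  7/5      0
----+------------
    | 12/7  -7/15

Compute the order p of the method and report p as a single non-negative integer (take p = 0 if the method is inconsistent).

0

b = (12/7, -7/15)
c = (0, 7/5)
Σ b_i: 12/7·1 + (-7/15)·1 = 131/105 ≠ 1 ⇒ order 0.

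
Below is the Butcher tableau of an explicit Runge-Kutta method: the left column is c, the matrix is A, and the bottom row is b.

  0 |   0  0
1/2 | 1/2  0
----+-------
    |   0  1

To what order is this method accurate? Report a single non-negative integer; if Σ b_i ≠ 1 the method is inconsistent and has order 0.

2

b = (0, 1)
c = (0, 1/2)
Σ b_i: 1·1 = 1 ✓
b·c: 1·1/2 = 1/2 ✓; 2 stages ⇒ order 2.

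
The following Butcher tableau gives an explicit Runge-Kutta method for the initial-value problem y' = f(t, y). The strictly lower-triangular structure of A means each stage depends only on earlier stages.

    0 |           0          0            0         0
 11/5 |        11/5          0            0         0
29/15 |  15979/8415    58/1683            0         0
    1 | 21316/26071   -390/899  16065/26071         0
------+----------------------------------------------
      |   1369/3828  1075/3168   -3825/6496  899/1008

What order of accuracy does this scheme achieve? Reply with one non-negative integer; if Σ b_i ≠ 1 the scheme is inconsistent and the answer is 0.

b = (1369/3828, 1075/3168, -3825/6496, 899/1008)
c = (0, 11/5, 29/15, 1)
Ac = (0, 0, 58/765, 213/899)
Σ b_i: 1369/3828·1 + 1075/3168·1 + (-3825/6496)·1 + 899/1008·1 = 1 ✓
b·c: 1075/3168·11/5 + (-3825/6496)·29/15 + 899/1008·1 = 1/2 ✓
b·c²: 1075/3168·121/25 + (-3825/6496)·841/225 + 899/1008·1 = 1/3 ✓
b·Ac: (-3825/6496)·58/765 + 899/1008·213/899 = 1/6 ✓
b·c³: 1075/3168·1331/125 + (-3825/6496)·24389/3375 + 899/1008·1 = 1/4 ✓
b·(c∘Ac): (-3825/6496)·1682/11475 + 899/1008·213/899 = 1/8 ✓
b·Ac²: (-3825/6496)·638/3825 + 899/1008·183/899 = 1/12 ✓
b·A²c: 899/1008·42/899 = 1/24 ✓; 4 stages ⇒ order 4.

4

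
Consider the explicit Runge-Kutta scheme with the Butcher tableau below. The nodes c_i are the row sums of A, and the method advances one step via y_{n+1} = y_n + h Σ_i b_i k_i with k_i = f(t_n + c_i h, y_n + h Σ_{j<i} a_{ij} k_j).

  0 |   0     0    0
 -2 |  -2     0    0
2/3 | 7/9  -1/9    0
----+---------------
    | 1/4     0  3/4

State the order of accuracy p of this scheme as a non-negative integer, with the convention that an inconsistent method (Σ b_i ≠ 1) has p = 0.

3

b = (1/4, 0, 3/4)
c = (0, -2, 2/3)
Ac = (0, 0, 2/9)
Σ b_i: 1/4·1 + 3/4·1 = 1 ✓
b·c: 3/4·2/3 = 1/2 ✓
b·c²: 3/4·4/9 = 1/3 ✓
b·Ac: 3/4·2/9 = 1/6 ✓; 3 stages ⇒ order 3.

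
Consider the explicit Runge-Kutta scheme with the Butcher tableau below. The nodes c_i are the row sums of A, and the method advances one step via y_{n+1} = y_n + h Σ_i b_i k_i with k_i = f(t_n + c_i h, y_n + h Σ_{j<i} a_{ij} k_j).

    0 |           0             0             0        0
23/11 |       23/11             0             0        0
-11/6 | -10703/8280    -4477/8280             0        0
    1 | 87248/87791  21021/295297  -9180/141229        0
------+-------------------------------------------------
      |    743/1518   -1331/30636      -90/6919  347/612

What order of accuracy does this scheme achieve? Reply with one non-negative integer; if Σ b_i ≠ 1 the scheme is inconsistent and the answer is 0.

b = (743/1518, -1331/30636, -90/6919, 347/612)
c = (0, 23/11, -11/6, 1)
Ac = (0, 0, -407/360, 93/347)
Σ b_i: 743/1518·1 + (-1331/30636)·1 + (-90/6919)·1 + 347/612·1 = 1 ✓
b·c: (-1331/30636)·23/11 + (-90/6919)·(-11/6) + 347/612·1 = 1/2 ✓
b·c²: (-1331/30636)·529/121 + (-90/6919)·121/36 + 347/612·1 = 1/3 ✓
b·Ac: (-90/6919)·(-407/360) + 347/612·93/347 = 1/6 ✓
b·c³: (-1331/30636)·12167/1331 + (-90/6919)·(-1331/216) + 347/612·1 = 1/4 ✓
b·(c∘Ac): (-90/6919)·4477/2160 + 347/612·93/347 = 1/8 ✓
b·Ac²: (-90/6919)·(-851/360) + 347/612·354/3817 = 1/12 ✓
b·A²c: 347/612·51/694 = 1/24 ✓; 4 stages ⇒ order 4.

4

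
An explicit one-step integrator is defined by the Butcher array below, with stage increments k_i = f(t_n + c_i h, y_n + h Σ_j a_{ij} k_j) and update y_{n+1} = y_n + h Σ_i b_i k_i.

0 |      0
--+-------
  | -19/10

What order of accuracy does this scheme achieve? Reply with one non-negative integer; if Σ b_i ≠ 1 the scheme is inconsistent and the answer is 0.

b = (-19/10)
c = (0)
Σ b_i: (-19/10)·1 = -19/10 ≠ 1 ⇒ order 0.

0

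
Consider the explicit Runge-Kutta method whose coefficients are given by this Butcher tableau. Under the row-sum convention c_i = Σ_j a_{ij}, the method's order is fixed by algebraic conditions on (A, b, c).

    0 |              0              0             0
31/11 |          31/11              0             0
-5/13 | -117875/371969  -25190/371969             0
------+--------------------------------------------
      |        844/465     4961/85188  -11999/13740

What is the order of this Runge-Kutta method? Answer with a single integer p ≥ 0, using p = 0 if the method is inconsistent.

b = (844/465, 4961/85188, -11999/13740)
c = (0, 31/11, -5/13)
Ac = (0, 0, -2290/11999)
Σ b_i: 844/465·1 + 4961/85188·1 + (-11999/13740)·1 = 1 ✓
b·c: 4961/85188·31/11 + (-11999/13740)·(-5/13) = 1/2 ✓
b·c²: 4961/85188·961/121 + (-11999/13740)·25/169 = 1/3 ✓
b·Ac: (-11999/13740)·(-2290/11999) = 1/6 ✓; 3 stages ⇒ order 3.

3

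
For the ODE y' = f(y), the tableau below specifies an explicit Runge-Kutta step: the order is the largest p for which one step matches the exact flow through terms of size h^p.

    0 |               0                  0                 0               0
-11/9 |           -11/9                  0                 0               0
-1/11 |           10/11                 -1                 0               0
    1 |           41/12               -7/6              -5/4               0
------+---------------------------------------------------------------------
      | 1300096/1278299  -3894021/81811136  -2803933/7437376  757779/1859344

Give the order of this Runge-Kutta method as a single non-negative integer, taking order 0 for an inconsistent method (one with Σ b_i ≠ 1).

b = (1300096/1278299, -3894021/81811136, -2803933/7437376, 757779/1859344)
c = (0, -11/9, -1/11, 1)
Ac = (0, 0, 11/9, 1829/1188)
Σ b_i: 1300096/1278299·1 + (-3894021/81811136)·1 + (-2803933/7437376)·1 + 757779/1859344·1 = 1 ✓
b·c: (-3894021/81811136)·(-11/9) + (-2803933/7437376)·(-1/11) + 757779/1859344·1 = 1/2 ✓
b·c²: (-3894021/81811136)·121/81 + (-2803933/7437376)·1/121 + 757779/1859344·1 = 1/3 ✓
b·Ac: (-2803933/7437376)·11/9 + 757779/1859344·1829/1188 = 1/6 ✓
b·c³: (-3894021/81811136)·(-1331/729) + (-2803933/7437376)·(-1/1331) + 757779/1859344·1 = 34150873/69028146 ≠ 1/4 ⇒ order 3.
b·(c∘Ac): (-2803933/7437376)·(-1/9) + 757779/1859344·1829/1188 = 1244535/1859344 ≠ 1/8
b·Ac²: (-2803933/7437376)·(-121/81) + 757779/1859344·(-206189/117612) = -20889233/138056292 ≠ 1/12
b·A²c: 757779/1859344·(-55/36) = -13892615/22312128 ≠ 1/24

3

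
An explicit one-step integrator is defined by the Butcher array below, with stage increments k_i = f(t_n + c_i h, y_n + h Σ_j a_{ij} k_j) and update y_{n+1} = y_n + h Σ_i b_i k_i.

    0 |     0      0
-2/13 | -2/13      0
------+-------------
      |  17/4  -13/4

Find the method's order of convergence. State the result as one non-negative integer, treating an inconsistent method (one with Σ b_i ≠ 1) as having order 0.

b = (17/4, -13/4)
c = (0, -2/13)
Σ b_i: 17/4·1 + (-13/4)·1 = 1 ✓
b·c: (-13/4)·(-2/13) = 1/2 ✓; 2 stages ⇒ order 2.

2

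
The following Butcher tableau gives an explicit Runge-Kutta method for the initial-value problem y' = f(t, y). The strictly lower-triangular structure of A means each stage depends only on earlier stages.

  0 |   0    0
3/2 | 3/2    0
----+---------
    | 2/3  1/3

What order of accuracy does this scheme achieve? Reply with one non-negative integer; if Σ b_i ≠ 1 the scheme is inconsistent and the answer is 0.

b = (2/3, 1/3)
c = (0, 3/2)
Σ b_i: 2/3·1 + 1/3·1 = 1 ✓
b·c: 1/3·3/2 = 1/2 ✓; 2 stages ⇒ order 2.

2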